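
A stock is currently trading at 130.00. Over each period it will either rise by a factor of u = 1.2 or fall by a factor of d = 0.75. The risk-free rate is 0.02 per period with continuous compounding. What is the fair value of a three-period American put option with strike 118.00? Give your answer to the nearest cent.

12.34

Risk-neutral probability p = (e^0.02 − 0.75)/(1.2 − 0.75) = 0.2702/0.4500 = 0.6004
Terminal stock prices: S_uuu = 224.6, S_uud = 140.4, S_udd = 87.75, S_ddd = 54.84
Terminal payoffs (K − S): max(-106.6, 0) = 0, max(-22.4, 0) = 0, max(30.25, 0) = 30.25, max(63.16, 0) = 63.16
Node uu (S = 187.2): continuation = e^(−0.02)·[0.6004·0.0000 + 0.3996·0.0000] = 0.0000; exercise value = 0.0000 ≤ continuation, so V_uu = 0.0000
Node ud (S = 117): continuation = e^(−0.02)·[0.6004·0.0000 + 0.3996·30.2500] = 11.8471; exercise value = 1.0000 ≤ continuation, so V_ud = 11.8471
Node dd (S = 73.12): continuation = e^(−0.02)·[0.6004·30.2500 + 0.3996·63.1562] = 42.5384; exercise value = 44.8750 > continuation, so V_dd = 44.8750 (exercise)
Node u (S = 156): continuation = e^(−0.02)·[0.6004·0.0000 + 0.3996·11.8471] = 4.6398; exercise value = 0.0000 ≤ continuation, so V_u = 4.6398
Node d (S = 97.5): continuation = e^(−0.02)·[0.6004·11.8471 + 0.3996·44.8750] = 24.5476; exercise value = 20.5000 ≤ continuation, so V_d = 24.5476
Node 0 (S = 130): continuation = e^(−0.02)·[0.6004·4.6398 + 0.3996·24.5476] = 12.3447; exercise value = 0.0000 ≤ continuation, so V_0 = 12.3447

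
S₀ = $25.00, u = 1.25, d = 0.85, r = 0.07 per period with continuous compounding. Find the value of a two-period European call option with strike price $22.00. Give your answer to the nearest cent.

$6.55

Risk-neutral probability p = (e^0.07 − 0.85)/(1.25 − 0.85) = 0.2225/0.4000 = 0.5563
Terminal stock prices: S_uu = 39.06, S_ud = 26.56, S_dd = 18.06
Terminal payoffs (S − K): max(17.06, 0) = 17.06, max(4.562, 0) = 4.562, max(-3.938, 0) = 0
Node u (S = 31.25): V_u = e^(−0.07)·[0.5563·17.0625 + 0.4437·4.5625] = 10.7373
Node d (S = 21.25): V_d = e^(−0.07)·[0.5563·4.5625 + 0.4437·0.0000] = 2.3664
Node 0 (S = 25): V_0 = e^(−0.07)·[0.5563·10.7373 + 0.4437·2.3664] = 6.5481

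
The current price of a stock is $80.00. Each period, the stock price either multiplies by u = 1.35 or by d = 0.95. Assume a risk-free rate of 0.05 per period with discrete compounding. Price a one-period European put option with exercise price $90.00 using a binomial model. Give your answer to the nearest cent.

Risk-neutral probability p = (1 + 0.05 − 0.95)/(1.35 − 0.95) = 0.1000/0.4000 = 0.2500
Terminal stock prices: S_u = 108, S_d = 76
Terminal payoffs (K − S): max(-18, 0) = 0, max(14, 0) = 14
Node 0 (S = 80): V_0 = 1/1.05·[0.2500·0.0000 + 0.7500·14.0000] = 10.0000

$10.00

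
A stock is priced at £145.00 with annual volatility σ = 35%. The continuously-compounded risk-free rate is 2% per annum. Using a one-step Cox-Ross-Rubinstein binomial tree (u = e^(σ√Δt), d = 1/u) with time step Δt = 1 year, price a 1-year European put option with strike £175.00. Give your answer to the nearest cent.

£39.85

CRR parameters: u = e^(σ√Δt) = e^(0.35·√1) = 1.4191, d = 1/u = 0.7047
Per-period rate: rΔt = 0.02·1 = 0.02, so R = e^0.02 = 1.0202
Risk-neutral probability p = (e^0.02 − 0.7047)/(1.4191 − 0.7047) = 0.3155/0.7144 = 0.4417
Terminal stock prices: S_u = 205.8, S_d = 102.2
Terminal payoffs (K − S): max(-30.76, 0) = 0, max(72.82, 0) = 72.82
Node 0 (S = 145): V_0 = e^(−0.02)·[0.4417·0.0000 + 0.5583·72.8202] = 39.8533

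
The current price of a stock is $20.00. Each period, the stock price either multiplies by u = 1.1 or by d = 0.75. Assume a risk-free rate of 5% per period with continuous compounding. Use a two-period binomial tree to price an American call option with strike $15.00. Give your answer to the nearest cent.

$6.49

Risk-neutral probability p = (e^0.05 − 0.75)/(1.1 − 0.75) = 0.3013/0.3500 = 0.8608
Terminal stock prices: S_uu = 24.2, S_ud = 16.5, S_dd = 11.25
Terminal payoffs (S − K): max(9.2, 0) = 9.2, max(1.5, 0) = 1.5, max(-3.75, 0) = 0
Node u (S = 22): continuation = e^(−0.05)·[0.8608·9.2000 + 0.1392·1.5000] = 7.7316; exercise value = 7.0000 ≤ continuation, so V_u = 7.7316
Node d (S = 15): continuation = e^(−0.05)·[0.8608·1.5000 + 0.1392·0.0000] = 1.2282; exercise value = 0.0000 ≤ continuation, so V_d = 1.2282
Node 0 (S = 20): continuation = e^(−0.05)·[0.8608·7.7316 + 0.1392·1.2282] = 6.4932; exercise value = 5.0000 ≤ continuation, so V_0 = 6.4932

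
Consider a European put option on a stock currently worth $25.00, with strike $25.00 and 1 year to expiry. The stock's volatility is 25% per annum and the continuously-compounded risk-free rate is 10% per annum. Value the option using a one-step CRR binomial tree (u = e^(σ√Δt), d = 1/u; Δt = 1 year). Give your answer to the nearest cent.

$1.77

CRR parameters: u = e^(σ√Δt) = e^(0.25·√1) = 1.2840, d = 1/u = 0.7788
Per-period rate: rΔt = 0.1·1 = 0.1, so R = e^0.1 = 1.1052
Risk-neutral probability p = (e^0.1 − 0.7788)/(1.2840 − 0.7788) = 0.3264/0.5052 = 0.6460
Terminal stock prices: S_u = 32.1, S_d = 19.47
Terminal payoffs (K − S): max(-7.101, 0) = 0, max(5.53, 0) = 5.53
Node 0 (S = 25): V_0 = e^(−0.1)·[0.6460·0.0000 + 0.3540·5.5300] = 1.7714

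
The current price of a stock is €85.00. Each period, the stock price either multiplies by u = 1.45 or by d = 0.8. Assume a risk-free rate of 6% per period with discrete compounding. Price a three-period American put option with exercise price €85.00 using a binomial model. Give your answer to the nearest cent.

€11.28

Risk-neutral probability p = (1 + 0.06 − 0.8)/(1.45 − 0.8) = 0.2600/0.6500 = 0.4000
Terminal stock prices: S_uuu = 259.1, S_uud = 143, S_udd = 78.88, S_ddd = 43.52
Terminal payoffs (K − S): max(-174.1, 0) = 0, max(-57.97, 0) = 0, max(6.12, 0) = 6.12, max(41.48, 0) = 41.48
Node uu (S = 178.7): continuation = 1/1.06·[0.4000·0.0000 + 0.6000·0.0000] = 0.0000; exercise value = 0.0000 ≤ continuation, so V_uu = 0.0000
Node ud (S = 98.6): continuation = 1/1.06·[0.4000·0.0000 + 0.6000·6.1200] = 3.4642; exercise value = 0.0000 ≤ continuation, so V_ud = 3.4642
Node dd (S = 54.4): continuation = 1/1.06·[0.4000·6.1200 + 0.6000·41.4800] = 25.7887; exercise value = 30.6000 > continuation, so V_dd = 30.6000 (exercise)
Node u (S = 123.2): continuation = 1/1.06·[0.4000·0.0000 + 0.6000·3.4642] = 1.9608; exercise value = 0.0000 ≤ continuation, so V_u = 1.9608
Node d (S = 68): continuation = 1/1.06·[0.4000·3.4642 + 0.6000·30.6000] = 18.6280; exercise value = 17.0000 ≤ continuation, so V_d = 18.6280
Node 0 (S = 85): continuation = 1/1.06·[0.4000·1.9608 + 0.6000·18.6280] = 11.2841; exercise value = 0.0000 ≤ continuation, so V_0 = 11.2841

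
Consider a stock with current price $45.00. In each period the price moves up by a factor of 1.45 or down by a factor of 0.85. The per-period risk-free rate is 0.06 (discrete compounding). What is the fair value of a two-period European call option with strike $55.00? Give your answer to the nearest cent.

Risk-neutral probability p = (1 + 0.06 − 0.85)/(1.45 − 0.85) = 0.2100/0.6000 = 0.3500
Terminal stock prices: S_uu = 94.61, S_ud = 55.46, S_dd = 32.51
Terminal payoffs (S − K): max(39.61, 0) = 39.61, max(0.4625, 0) = 0.4625, max(-22.49, 0) = 0
Node u (S = 65.25): V_u = 1/1.06·[0.3500·39.6125 + 0.6500·0.4625] = 13.3632
Node d (S = 38.25): V_d = 1/1.06·[0.3500·0.4625 + 0.6500·0.0000] = 0.1527
Node 0 (S = 45): V_0 = 1/1.06·[0.3500·13.3632 + 0.6500·0.1527] = 4.5060

$4.51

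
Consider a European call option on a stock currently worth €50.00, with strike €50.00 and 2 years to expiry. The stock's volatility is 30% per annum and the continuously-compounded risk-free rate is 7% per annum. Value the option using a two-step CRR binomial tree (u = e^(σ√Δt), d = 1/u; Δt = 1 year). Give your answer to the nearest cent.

€10.60

CRR parameters: u = e^(σ√Δt) = e^(0.3·√1) = 1.3499, d = 1/u = 0.7408
Per-period rate: rΔt = 0.07·1 = 0.07, so R = e^0.07 = 1.0725
Risk-neutral probability p = (e^0.07 − 0.7408)/(1.3499 − 0.7408) = 0.3317/0.6090 = 0.5446
Terminal stock prices: S_uu = 91.11, S_ud = 50, S_dd = 27.44
Terminal payoffs (S − K): max(41.11, 0) = 41.11, max(0, 0) = 0, max(-22.56, 0) = 0
Node u (S = 67.49): V_u = e^(−0.07)·[0.5446·41.1059 + 0.4554·0.0000] = 20.8732
Node d (S = 37.04): V_d = e^(−0.07)·[0.5446·0.0000 + 0.4554·0.0000] = 0.0000
Node 0 (S = 50): V_0 = e^(−0.07)·[0.5446·20.8732 + 0.4554·0.0000] = 10.5993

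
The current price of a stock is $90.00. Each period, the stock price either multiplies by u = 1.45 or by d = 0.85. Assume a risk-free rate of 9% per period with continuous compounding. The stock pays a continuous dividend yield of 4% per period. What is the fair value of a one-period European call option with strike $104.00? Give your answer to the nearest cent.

Per-period risk-free factor R = e^0.09 = 1.0942; dividend-adjusted growth = e^(0.09−0.04) = 1.0513.
Risk-neutral probability p = (1.0513 − 0.85)/(1.45 − 0.85) = 0.2013/0.6000 = 0.3355
Terminal stock prices: S_u = 130.5, S_d = 76.5
Terminal payoffs (S − K): max(26.5, 0) = 26.5, max(-27.5, 0) = 0
Node 0 (S = 90): V_0 = e^(−0.09)·[0.3355·26.5000 + 0.6645·0.0000] = 8.1244

$8.12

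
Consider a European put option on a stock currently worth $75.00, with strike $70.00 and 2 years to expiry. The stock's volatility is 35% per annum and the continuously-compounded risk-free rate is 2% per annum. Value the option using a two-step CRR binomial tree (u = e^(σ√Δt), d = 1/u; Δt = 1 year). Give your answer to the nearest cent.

CRR parameters: u = e^(σ√Δt) = e^(0.35·√1) = 1.4191, d = 1/u = 0.7047
Per-period rate: rΔt = 0.02·1 = 0.02, so R = e^0.02 = 1.0202
Risk-neutral probability p = (e^0.02 − 0.7047)/(1.4191 − 0.7047) = 0.3155/0.7144 = 0.4417
Terminal stock prices: S_uu = 151, S_ud = 75, S_dd = 37.24
Terminal payoffs (K − S): max(-81.03, 0) = 0, max(-5, 0) = 0, max(32.76, 0) = 32.76
Node u (S = 106.4): V_u = e^(−0.02)·[0.4417·0.0000 + 0.5583·0.0000] = 0.0000
Node d (S = 52.85): V_d = e^(−0.02)·[0.4417·0.0000 + 0.5583·32.7561] = 17.9269
Node 0 (S = 75): V_0 = e^(−0.02)·[0.4417·0.0000 + 0.5583·17.9269] = 9.8111

$9.81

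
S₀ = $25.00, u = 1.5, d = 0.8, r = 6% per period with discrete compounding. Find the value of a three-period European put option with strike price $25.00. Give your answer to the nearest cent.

$2.91

Risk-neutral probability p = (1 + 0.06 − 0.8)/(1.5 − 0.8) = 0.2600/0.7000 = 0.3714
Terminal stock prices: S_uuu = 84.38, S_uud = 45, S_udd = 24, S_ddd = 12.8
Terminal payoffs (K − S): max(-59.38, 0) = 0, max(-20, 0) = 0, max(1, 0) = 1, max(12.2, 0) = 12.2
Node uu (S = 56.25): V_uu = 1/1.06·[0.3714·0.0000 + 0.6286·0.0000] = 0.0000
Node ud (S = 30): V_ud = 1/1.06·[0.3714·0.0000 + 0.6286·1.0000] = 0.5930
Node dd (S = 16): V_dd = 1/1.06·[0.3714·1.0000 + 0.6286·12.2000] = 7.5849
Node u (S = 37.5): V_u = 1/1.06·[0.3714·0.0000 + 0.6286·0.5930] = 0.3516
Node d (S = 20): V_d = 1/1.06·[0.3714·0.5930 + 0.6286·7.5849] = 4.7056
Node 0 (S = 25): V_0 = 1/1.06·[0.3714·0.3516 + 0.6286·4.7056] = 2.9136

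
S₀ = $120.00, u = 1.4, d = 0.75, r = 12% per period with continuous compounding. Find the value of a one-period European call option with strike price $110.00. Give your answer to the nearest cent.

Risk-neutral probability p = (e^0.12 − 0.75)/(1.4 − 0.75) = 0.3775/0.6500 = 0.5808
Terminal stock prices: S_u = 168, S_d = 90
Terminal payoffs (S − K): max(58, 0) = 58, max(-20, 0) = 0
Node 0 (S = 120): V_0 = e^(−0.12)·[0.5808·58.0000 + 0.4192·0.0000] = 29.8753

$29.88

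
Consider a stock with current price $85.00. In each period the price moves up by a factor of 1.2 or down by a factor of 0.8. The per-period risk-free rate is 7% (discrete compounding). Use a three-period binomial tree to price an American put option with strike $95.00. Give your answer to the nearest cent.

$10.77

Risk-neutral probability p = (1 + 0.07 − 0.8)/(1.2 − 0.8) = 0.2700/0.4000 = 0.6750
Terminal stock prices: S_uuu = 146.9, S_uud = 97.92, S_udd = 65.28, S_ddd = 43.52
Terminal payoffs (K − S): max(-51.88, 0) = 0, max(-2.92, 0) = 0, max(29.72, 0) = 29.72, max(51.48, 0) = 51.48
Node uu (S = 122.4): continuation = 1/1.07·[0.6750·0.0000 + 0.3250·0.0000] = 0.0000; exercise value = 0.0000 ≤ continuation, so V_uu = 0.0000
Node ud (S = 81.6): continuation = 1/1.07·[0.6750·0.0000 + 0.3250·29.7200] = 9.0271; exercise value = 13.4000 > continuation, so V_ud = 13.4000 (exercise)
Node dd (S = 54.4): continuation = 1/1.07·[0.6750·29.7200 + 0.3250·51.4800] = 34.3850; exercise value = 40.6000 > continuation, so V_dd = 40.6000 (exercise)
Node u (S = 102): continuation = 1/1.07·[0.6750·0.0000 + 0.3250·13.4000] = 4.0701; exercise value = 0.0000 ≤ continuation, so V_u = 4.0701
Node d (S = 68): continuation = 1/1.07·[0.6750·13.4000 + 0.3250·40.6000] = 20.7850; exercise value = 27.0000 > continuation, so V_d = 27.0000 (exercise)
Node 0 (S = 85): continuation = 1/1.07·[0.6750·4.0701 + 0.3250·27.0000] = 10.7685; exercise value = 10.0000 ≤ continuation, so V_0 = 10.7685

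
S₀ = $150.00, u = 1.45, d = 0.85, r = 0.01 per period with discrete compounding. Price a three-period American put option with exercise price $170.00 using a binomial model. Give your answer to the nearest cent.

$36.07

Risk-neutral probability p = (1 + 0.01 − 0.85)/(1.45 − 0.85) = 0.1600/0.6000 = 0.2667
Terminal stock prices: S_uuu = 457.3, S_uud = 268.1, S_udd = 157.1, S_ddd = 92.12
Terminal payoffs (K − S): max(-287.3, 0) = 0, max(-98.07, 0) = 0, max(12.86, 0) = 12.86, max(77.88, 0) = 77.88
Node uu (S = 315.4): continuation = 1/1.01·[0.2667·0.0000 + 0.7333·0.0000] = 0.0000; exercise value = 0.0000 ≤ continuation, so V_uu = 0.0000
Node ud (S = 184.9): continuation = 1/1.01·[0.2667·0.0000 + 0.7333·12.8563] = 9.3346; exercise value = 0.0000 ≤ continuation, so V_ud = 9.3346
Node dd (S = 108.4): continuation = 1/1.01·[0.2667·12.8563 + 0.7333·77.8813] = 59.9418; exercise value = 61.6250 > continuation, so V_dd = 61.6250 (exercise)
Node u (S = 217.5): continuation = 1/1.01·[0.2667·0.0000 + 0.7333·9.3346] = 6.7776; exercise value = 0.0000 ≤ continuation, so V_u = 6.7776
Node d (S = 127.5): continuation = 1/1.01·[0.2667·9.3346 + 0.7333·61.6250] = 47.2088; exercise value = 42.5000 ≤ continuation, so V_d = 47.2088
Node 0 (S = 150): continuation = 1/1.01·[0.2667·6.7776 + 0.7333·47.2088] = 36.0665; exercise value = 20.0000 ≤ continuation, so V_0 = 36.0665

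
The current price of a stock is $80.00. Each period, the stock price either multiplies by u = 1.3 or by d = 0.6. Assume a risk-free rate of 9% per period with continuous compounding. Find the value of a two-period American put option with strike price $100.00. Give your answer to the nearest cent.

$20.49

Risk-neutral probability p = (e^0.09 − 0.6)/(1.3 − 0.6) = 0.4942/0.7000 = 0.7060
Terminal stock prices: S_uu = 135.2, S_ud = 62.4, S_dd = 28.8
Terminal payoffs (K − S): max(-35.2, 0) = 0, max(37.6, 0) = 37.6, max(71.2, 0) = 71.2
Node u (S = 104): continuation = e^(−0.09)·[0.7060·0.0000 + 0.2940·37.6000] = 10.1042; exercise value = 0.0000 ≤ continuation, so V_u = 10.1042
Node d (S = 48): continuation = e^(−0.09)·[0.7060·37.6000 + 0.2940·71.2000] = 43.3931; exercise value = 52.0000 > continuation, so V_d = 52.0000 (exercise)
Node 0 (S = 80): continuation = e^(−0.09)·[0.7060·10.1042 + 0.2940·52.0000] = 20.4932; exercise value = 20.0000 ≤ continuation, so V_0 = 20.4932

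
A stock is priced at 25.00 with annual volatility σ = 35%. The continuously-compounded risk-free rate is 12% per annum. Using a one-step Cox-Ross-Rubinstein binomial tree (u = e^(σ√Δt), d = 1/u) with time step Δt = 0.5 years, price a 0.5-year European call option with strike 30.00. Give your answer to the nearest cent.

1.07

CRR parameters: u = e^(σ√Δt) = e^(0.35·√0.5) = 1.2808, d = 1/u = 0.7808
Per-period rate: rΔt = 0.12·0.5 = 0.06, so R = e^0.06 = 1.0618
Risk-neutral probability p = (e^0.06 − 0.7808)/(1.2808 − 0.7808) = 0.2811/0.5000 = 0.5621
Terminal stock prices: S_u = 32.02, S_d = 19.52
Terminal payoffs (S − K): max(2.02, 0) = 2.02, max(-10.48, 0) = 0
Node 0 (S = 25): V_0 = e^(−0.06)·[0.5621·2.0201 + 0.4379·0.0000] = 1.0694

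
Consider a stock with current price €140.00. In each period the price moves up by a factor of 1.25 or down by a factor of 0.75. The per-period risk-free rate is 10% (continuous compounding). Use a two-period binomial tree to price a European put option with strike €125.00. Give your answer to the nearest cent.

Risk-neutral probability p = (e^0.1 − 0.75)/(1.25 − 0.75) = 0.3552/0.5000 = 0.7103
Terminal stock prices: S_uu = 218.8, S_ud = 131.2, S_dd = 78.75
Terminal payoffs (K − S): max(-93.75, 0) = 0, max(-6.25, 0) = 0, max(46.25, 0) = 46.25
Node u (S = 175): V_u = e^(−0.1)·[0.7103·0.0000 + 0.2897·0.0000] = 0.0000
Node d (S = 105): V_d = e^(−0.1)·[0.7103·0.0000 + 0.2897·46.2500] = 12.1218
Node 0 (S = 140): V_0 = e^(−0.1)·[0.7103·0.0000 + 0.2897·12.1218] = 3.1771

€3.18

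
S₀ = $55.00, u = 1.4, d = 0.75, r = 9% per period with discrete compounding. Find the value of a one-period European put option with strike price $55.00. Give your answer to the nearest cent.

$6.02

Risk-neutral probability p = (1 + 0.09 − 0.75)/(1.4 − 0.75) = 0.3400/0.6500 = 0.5231
Terminal stock prices: S_u = 77, S_d = 41.25
Terminal payoffs (K − S): max(-22, 0) = 0, max(13.75, 0) = 13.75
Node 0 (S = 55): V_0 = 1/1.09·[0.5231·0.0000 + 0.4769·13.7500] = 6.0162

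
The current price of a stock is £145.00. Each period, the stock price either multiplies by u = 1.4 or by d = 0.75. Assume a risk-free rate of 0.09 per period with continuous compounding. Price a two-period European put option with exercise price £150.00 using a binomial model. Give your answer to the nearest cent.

£12.65

Risk-neutral probability p = (e^0.09 − 0.75)/(1.4 − 0.75) = 0.3442/0.6500 = 0.5295
Terminal stock prices: S_uu = 284.2, S_ud = 152.2, S_dd = 81.56
Terminal payoffs (K − S): max(-134.2, 0) = 0, max(-2.25, 0) = 0, max(68.44, 0) = 68.44
Node u (S = 203): V_u = e^(−0.09)·[0.5295·0.0000 + 0.4705·0.0000] = 0.0000
Node d (S = 108.8): V_d = e^(−0.09)·[0.5295·0.0000 + 0.4705·68.4375] = 29.4285
Node 0 (S = 145): V_0 = e^(−0.09)·[0.5295·0.0000 + 0.4705·29.4285] = 12.6544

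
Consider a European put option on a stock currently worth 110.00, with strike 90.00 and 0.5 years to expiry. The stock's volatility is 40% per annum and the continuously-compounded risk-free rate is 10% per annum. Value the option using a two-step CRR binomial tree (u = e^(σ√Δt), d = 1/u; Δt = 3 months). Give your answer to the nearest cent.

3.67

CRR parameters: u = e^(σ√Δt) = e^(0.4·√0.25) = 1.2214, d = 1/u = 0.8187
Per-period rate: rΔt = 0.1·0.25 = 0.025, so R = e^0.025 = 1.0253
Risk-neutral probability p = (e^0.025 − 0.8187)/(1.2214 − 0.8187) = 0.2066/0.4027 = 0.5130
Terminal stock prices: S_uu = 164.1, S_ud = 110, S_dd = 73.74
Terminal payoffs (K − S): max(-74.1, 0) = 0, max(-20, 0) = 0, max(16.26, 0) = 16.26
Node u (S = 134.4): V_u = e^(−0.025)·[0.5130·0.0000 + 0.4870·0.0000] = 0.0000
Node d (S = 90.06): V_d = e^(−0.025)·[0.5130·0.0000 + 0.4870·16.2648] = 7.7248
Node 0 (S = 110): V_0 = e^(−0.025)·[0.5130·0.0000 + 0.4870·7.7248] = 3.6689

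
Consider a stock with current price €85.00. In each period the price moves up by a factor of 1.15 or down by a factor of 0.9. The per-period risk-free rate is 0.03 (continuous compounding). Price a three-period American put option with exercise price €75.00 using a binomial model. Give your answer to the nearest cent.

Risk-neutral probability p = (e^0.03 − 0.9)/(1.15 − 0.9) = 0.1305/0.2500 = 0.5218
Terminal stock prices: S_uuu = 129.3, S_uud = 101.2, S_udd = 79.18, S_ddd = 61.97
Terminal payoffs (K − S): max(-54.27, 0) = 0, max(-26.17, 0) = 0, max(-4.177, 0) = 0, max(13.03, 0) = 13.03
Node uu (S = 112.4): continuation = e^(−0.03)·[0.5218·0.0000 + 0.4782·0.0000] = 0.0000; exercise value = 0.0000 ≤ continuation, so V_uu = 0.0000
Node ud (S = 87.97): continuation = e^(−0.03)·[0.5218·0.0000 + 0.4782·0.0000] = 0.0000; exercise value = 0.0000 ≤ continuation, so V_ud = 0.0000
Node dd (S = 68.85): continuation = e^(−0.03)·[0.5218·0.0000 + 0.4782·13.0350] = 6.0489; exercise value = 6.1500 > continuation, so V_dd = 6.1500 (exercise)
Node u (S = 97.75): continuation = e^(−0.03)·[0.5218·0.0000 + 0.4782·0.0000] = 0.0000; exercise value = 0.0000 ≤ continuation, so V_u = 0.0000
Node d (S = 76.5): continuation = e^(−0.03)·[0.5218·0.0000 + 0.4782·6.1500] = 2.8539; exercise value = 0.0000 ≤ continuation, so V_d = 2.8539
Node 0 (S = 85): continuation = e^(−0.03)·[0.5218·0.0000 + 0.4782·2.8539] = 1.3244; exercise value = 0.0000 ≤ continuation, so V_0 = 1.3244

€1.32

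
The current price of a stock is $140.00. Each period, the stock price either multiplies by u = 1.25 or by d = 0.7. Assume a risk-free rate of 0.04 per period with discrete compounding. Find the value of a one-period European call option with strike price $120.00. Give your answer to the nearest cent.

Risk-neutral probability p = (1 + 0.04 − 0.7)/(1.25 − 0.7) = 0.3400/0.5500 = 0.6182
Terminal stock prices: S_u = 175, S_d = 98
Terminal payoffs (S − K): max(55, 0) = 55, max(-22, 0) = 0
Node 0 (S = 140): V_0 = 1/1.04·[0.6182·55.0000 + 0.3818·0.0000] = 32.6923

$32.69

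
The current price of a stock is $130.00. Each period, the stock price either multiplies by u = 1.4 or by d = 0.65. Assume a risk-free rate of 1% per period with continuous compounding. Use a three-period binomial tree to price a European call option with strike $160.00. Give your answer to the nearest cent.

Risk-neutral probability p = (e^0.01 − 0.65)/(1.4 − 0.65) = 0.3601/0.7500 = 0.4801
Terminal stock prices: S_uuu = 356.7, S_uud = 165.6, S_udd = 76.9, S_ddd = 35.7
Terminal payoffs (S − K): max(196.7, 0) = 196.7, max(5.62, 0) = 5.62, max(-83.1, 0) = 0, max(-124.3, 0) = 0
Node uu (S = 254.8): V_uu = e^(−0.01)·[0.4801·196.7200 + 0.5199·5.6200] = 96.3920
Node ud (S = 118.3): V_ud = e^(−0.01)·[0.4801·5.6200 + 0.5199·0.0000] = 2.6711
Node dd (S = 54.93): V_dd = e^(−0.01)·[0.4801·0.0000 + 0.5199·0.0000] = 0.0000
Node u (S = 182): V_u = e^(−0.01)·[0.4801·96.3920 + 0.5199·2.6711] = 47.1892
Node d (S = 84.5): V_d = e^(−0.01)·[0.4801·2.6711 + 0.5199·0.0000] = 1.2696
Node 0 (S = 130): V_0 = e^(−0.01)·[0.4801·47.1892 + 0.5199·1.2696] = 23.0821

$23.08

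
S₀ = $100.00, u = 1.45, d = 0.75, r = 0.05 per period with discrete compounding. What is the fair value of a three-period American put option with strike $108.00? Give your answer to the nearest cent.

Risk-neutral probability p = (1 + 0.05 − 0.75)/(1.45 − 0.75) = 0.3000/0.7000 = 0.4286
Terminal stock prices: S_uuu = 304.9, S_uud = 157.7, S_udd = 81.56, S_ddd = 42.19
Terminal payoffs (K − S): max(-196.9, 0) = 0, max(-49.69, 0) = 0, max(26.44, 0) = 26.44, max(65.81, 0) = 65.81
Node uu (S = 210.2): continuation = 1/1.05·[0.4286·0.0000 + 0.5714·0.0000] = 0.0000; exercise value = 0.0000 ≤ continuation, so V_uu = 0.0000
Node ud (S = 108.8): continuation = 1/1.05·[0.4286·0.0000 + 0.5714·26.4375] = 14.3878; exercise value = 0.0000 ≤ continuation, so V_ud = 14.3878
Node dd (S = 56.25): continuation = 1/1.05·[0.4286·26.4375 + 0.5714·65.8125] = 46.6071; exercise value = 51.7500 > continuation, so V_dd = 51.7500 (exercise)
Node u (S = 145): continuation = 1/1.05·[0.4286·0.0000 + 0.5714·14.3878] = 7.8301; exercise value = 0.0000 ≤ continuation, so V_u = 7.8301
Node d (S = 75): continuation = 1/1.05·[0.4286·14.3878 + 0.5714·51.7500] = 34.0358; exercise value = 33.0000 ≤ continuation, so V_d = 34.0358
Node 0 (S = 100): continuation = 1/1.05·[0.4286·7.8301 + 0.5714·34.0358] = 21.7188; exercise value = 8.0000 ≤ continuation, so V_0 = 21.7188

$21.72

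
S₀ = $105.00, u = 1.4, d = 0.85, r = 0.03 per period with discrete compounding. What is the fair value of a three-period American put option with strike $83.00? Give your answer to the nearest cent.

Risk-neutral probability p = (1 + 0.03 − 0.85)/(1.4 − 0.85) = 0.1800/0.5500 = 0.3273
Terminal stock prices: S_uuu = 288.1, S_uud = 174.9, S_udd = 106.2, S_ddd = 64.48
Terminal payoffs (K − S): max(-205.1, 0) = 0, max(-91.93, 0) = 0, max(-23.21, 0) = 0, max(18.52, 0) = 18.52
Node uu (S = 205.8): continuation = 1/1.03·[0.3273·0.0000 + 0.6727·0.0000] = 0.0000; exercise value = 0.0000 ≤ continuation, so V_uu = 0.0000
Node ud (S = 125): continuation = 1/1.03·[0.3273·0.0000 + 0.6727·0.0000] = 0.0000; exercise value = 0.0000 ≤ continuation, so V_ud = 0.0000
Node dd (S = 75.86): continuation = 1/1.03·[0.3273·0.0000 + 0.6727·18.5169] = 12.0940; exercise value = 7.1375 ≤ continuation, so V_dd = 12.0940
Node u (S = 147): continuation = 1/1.03·[0.3273·0.0000 + 0.6727·0.0000] = 0.0000; exercise value = 0.0000 ≤ continuation, so V_u = 0.0000
Node d (S = 89.25): continuation = 1/1.03·[0.3273·0.0000 + 0.6727·12.0940] = 7.8990; exercise value = 0.0000 ≤ continuation, so V_d = 7.8990
Node 0 (S = 105): continuation = 1/1.03·[0.3273·0.0000 + 0.6727·7.8990] = 5.1591; exercise value = 0.0000 ≤ continuation, so V_0 = 5.1591

$5.16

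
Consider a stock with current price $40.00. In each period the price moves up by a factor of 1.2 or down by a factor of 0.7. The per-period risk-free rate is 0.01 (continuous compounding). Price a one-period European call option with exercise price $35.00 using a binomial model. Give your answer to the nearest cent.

$7.98

Risk-neutral probability p = (e^0.01 − 0.7)/(1.2 − 0.7) = 0.3101/0.5000 = 0.6201
Terminal stock prices: S_u = 48, S_d = 28
Terminal payoffs (S − K): max(13, 0) = 13, max(-7, 0) = 0
Node 0 (S = 40): V_0 = e^(−0.01)·[0.6201·13.0000 + 0.3799·0.0000] = 7.9811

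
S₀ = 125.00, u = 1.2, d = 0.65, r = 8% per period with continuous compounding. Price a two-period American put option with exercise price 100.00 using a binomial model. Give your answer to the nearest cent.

Risk-neutral probability p = (e^0.08 − 0.65)/(1.2 − 0.65) = 0.4333/0.5500 = 0.7878
Terminal stock prices: S_uu = 180, S_ud = 97.5, S_dd = 52.81
Terminal payoffs (K − S): max(-80, 0) = 0, max(2.5, 0) = 2.5, max(47.19, 0) = 47.19
Node u (S = 150): continuation = e^(−0.08)·[0.7878·0.0000 + 0.2122·2.5000] = 0.4897; exercise value = 0.0000 ≤ continuation, so V_u = 0.4897
Node d (S = 81.25): continuation = e^(−0.08)·[0.7878·2.5000 + 0.2122·47.1875] = 11.0616; exercise value = 18.7500 > continuation, so V_d = 18.7500 (exercise)
Node 0 (S = 125): continuation = e^(−0.08)·[0.7878·0.4897 + 0.2122·18.7500] = 4.0291; exercise value = 0.0000 ≤ continuation, so V_0 = 4.0291

4.03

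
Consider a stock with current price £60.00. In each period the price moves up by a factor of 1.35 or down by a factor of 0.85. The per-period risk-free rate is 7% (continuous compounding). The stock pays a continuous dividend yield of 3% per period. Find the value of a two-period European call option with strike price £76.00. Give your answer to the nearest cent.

Per-period risk-free factor R = e^0.07 = 1.0725; dividend-adjusted growth = e^(0.07−0.03) = 1.0408.
Risk-neutral probability p = (1.0408 − 0.85)/(1.35 − 0.85) = 0.1908/0.5000 = 0.3816
Terminal stock prices: S_uu = 109.4, S_ud = 68.85, S_dd = 43.35
Terminal payoffs (S − K): max(33.35, 0) = 33.35, max(-7.15, 0) = 0, max(-32.65, 0) = 0
Node u (S = 81): V_u = e^(−0.07)·[0.3816·33.3500 + 0.6184·0.0000] = 11.8666
Node d (S = 51): V_d = e^(−0.07)·[0.3816·0.0000 + 0.6184·0.0000] = 0.0000
Node 0 (S = 60): V_0 = e^(−0.07)·[0.3816·11.8666 + 0.6184·0.0000] = 4.2224

£4.22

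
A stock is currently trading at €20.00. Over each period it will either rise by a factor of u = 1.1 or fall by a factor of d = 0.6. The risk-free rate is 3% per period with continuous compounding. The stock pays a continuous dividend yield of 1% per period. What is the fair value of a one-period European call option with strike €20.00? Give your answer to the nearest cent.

€1.63

Per-period risk-free factor R = e^0.03 = 1.0305; dividend-adjusted growth = e^(0.03−0.01) = 1.0202.
Risk-neutral probability p = (1.0202 − 0.6)/(1.1 − 0.6) = 0.4202/0.5000 = 0.8404
Terminal stock prices: S_u = 22, S_d = 12
Terminal payoffs (S − K): max(2, 0) = 2, max(-8, 0) = 0
Node 0 (S = 20): V_0 = e^(−0.03)·[0.8404·2.0000 + 0.1596·0.0000] = 1.6311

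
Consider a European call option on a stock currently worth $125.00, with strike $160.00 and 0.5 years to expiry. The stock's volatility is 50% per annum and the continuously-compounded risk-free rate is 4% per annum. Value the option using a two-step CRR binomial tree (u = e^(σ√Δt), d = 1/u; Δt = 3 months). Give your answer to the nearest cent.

$9.46

CRR parameters: u = e^(σ√Δt) = e^(0.5·√0.25) = 1.2840, d = 1/u = 0.7788
Per-period rate: rΔt = 0.04·0.25 = 0.01, so R = e^0.01 = 1.0101
Risk-neutral probability p = (e^0.01 − 0.7788)/(1.2840 − 0.7788) = 0.2312/0.5052 = 0.4577
Terminal stock prices: S_uu = 206.1, S_ud = 125, S_dd = 75.82
Terminal payoffs (S − K): max(46.09, 0) = 46.09, max(-35, 0) = 0, max(-84.18, 0) = 0
Node u (S = 160.5): V_u = e^(−0.01)·[0.4577·46.0902 + 0.5423·0.0000] = 20.8863
Node d (S = 97.35): V_d = e^(−0.01)·[0.4577·0.0000 + 0.5423·0.0000] = 0.0000
Node 0 (S = 125): V_0 = e^(−0.01)·[0.4577·20.8863 + 0.5423·0.0000] = 9.4649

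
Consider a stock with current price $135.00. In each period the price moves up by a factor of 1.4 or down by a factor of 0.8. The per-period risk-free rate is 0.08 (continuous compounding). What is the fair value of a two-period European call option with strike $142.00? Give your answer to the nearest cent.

Risk-neutral probability p = (e^0.08 − 0.8)/(1.4 − 0.8) = 0.2833/0.6000 = 0.4721
Terminal stock prices: S_uu = 264.6, S_ud = 151.2, S_dd = 86.4
Terminal payoffs (S − K): max(122.6, 0) = 122.6, max(9.2, 0) = 9.2, max(-55.6, 0) = 0
Node u (S = 189): V_u = e^(−0.08)·[0.4721·122.6000 + 0.5279·9.2000] = 57.9175
Node d (S = 108): V_d = e^(−0.08)·[0.4721·9.2000 + 0.5279·0.0000] = 4.0098
Node 0 (S = 135): V_0 = e^(−0.08)·[0.4721·57.9175 + 0.5279·4.0098] = 27.1969

$27.20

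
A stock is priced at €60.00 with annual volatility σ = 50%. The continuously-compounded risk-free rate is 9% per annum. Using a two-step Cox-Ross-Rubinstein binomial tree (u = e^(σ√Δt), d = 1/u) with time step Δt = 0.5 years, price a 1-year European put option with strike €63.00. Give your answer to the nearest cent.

CRR parameters: u = e^(σ√Δt) = e^(0.5·√0.5) = 1.4241, d = 1/u = 0.7022
Per-period rate: rΔt = 0.09·0.5 = 0.045, so R = e^0.045 = 1.0460
Risk-neutral probability p = (e^0.045 − 0.7022)/(1.4241 − 0.7022) = 0.3438/0.7219 = 0.4763
Terminal stock prices: S_uu = 121.7, S_ud = 60, S_dd = 29.58
Terminal payoffs (K − S): max(-58.69, 0) = 0, max(3, 0) = 3, max(33.42, 0) = 33.42
Node u (S = 85.45): V_u = e^(−0.045)·[0.4763·0.0000 + 0.5237·3.0000] = 1.5020
Node d (S = 42.13): V_d = e^(−0.045)·[0.4763·3.0000 + 0.5237·33.4159] = 18.0965
Node 0 (S = 60): V_0 = e^(−0.045)·[0.4763·1.5020 + 0.5237·18.0965] = 9.7444

€9.74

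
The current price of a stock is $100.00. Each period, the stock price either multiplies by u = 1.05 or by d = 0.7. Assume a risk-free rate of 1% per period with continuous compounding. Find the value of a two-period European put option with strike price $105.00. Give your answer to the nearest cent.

$6.96

Risk-neutral probability p = (e^0.01 − 0.7)/(1.05 − 0.7) = 0.3101/0.3500 = 0.8859
Terminal stock prices: S_uu = 110.2, S_ud = 73.5, S_dd = 49
Terminal payoffs (K − S): max(-5.25, 0) = 0, max(31.5, 0) = 31.5, max(56, 0) = 56
Node u (S = 105): V_u = e^(−0.01)·[0.8859·0.0000 + 0.1141·31.5000] = 3.5597
Node d (S = 70): V_d = e^(−0.01)·[0.8859·31.5000 + 0.1141·56.0000] = 33.9552
Node 0 (S = 100): V_0 = e^(−0.01)·[0.8859·3.5597 + 0.1141·33.9552] = 6.9592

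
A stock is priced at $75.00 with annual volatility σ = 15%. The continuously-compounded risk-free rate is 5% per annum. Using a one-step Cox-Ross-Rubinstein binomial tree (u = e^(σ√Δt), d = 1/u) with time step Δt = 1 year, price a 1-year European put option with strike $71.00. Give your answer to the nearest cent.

CRR parameters: u = e^(σ√Δt) = e^(0.15·√1) = 1.1618, d = 1/u = 0.8607
Per-period rate: rΔt = 0.05·1 = 0.05, so R = e^0.05 = 1.0513
Risk-neutral probability p = (e^0.05 − 0.8607)/(1.1618 − 0.8607) = 0.1906/0.3011 = 0.6328
Terminal stock prices: S_u = 87.14, S_d = 64.55
Terminal payoffs (K − S): max(-16.14, 0) = 0, max(6.447, 0) = 6.447
Node 0 (S = 75): V_0 = e^(−0.05)·[0.6328·0.0000 + 0.3672·6.4469] = 2.2516

$2.25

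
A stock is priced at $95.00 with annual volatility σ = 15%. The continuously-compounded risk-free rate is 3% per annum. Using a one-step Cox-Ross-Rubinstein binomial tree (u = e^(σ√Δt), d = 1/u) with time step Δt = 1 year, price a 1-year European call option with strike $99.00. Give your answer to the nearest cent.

$6.22

CRR parameters: u = e^(σ√Δt) = e^(0.15·√1) = 1.1618, d = 1/u = 0.8607
Per-period rate: rΔt = 0.03·1 = 0.03, so R = e^0.03 = 1.0305
Risk-neutral probability p = (e^0.03 − 0.8607)/(1.1618 − 0.8607) = 0.1697/0.3011 = 0.5637
Terminal stock prices: S_u = 110.4, S_d = 81.77
Terminal payoffs (S − K): max(11.37, 0) = 11.37, max(-17.23, 0) = 0
Node 0 (S = 95): V_0 = e^(−0.03)·[0.5637·11.3743 + 0.4363·0.0000] = 6.2222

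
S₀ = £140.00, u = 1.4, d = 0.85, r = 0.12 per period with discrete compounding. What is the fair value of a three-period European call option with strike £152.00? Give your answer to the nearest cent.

Risk-neutral probability p = (1 + 0.12 − 0.85)/(1.4 − 0.85) = 0.2700/0.5500 = 0.4909
Terminal stock prices: S_uuu = 384.2, S_uud = 233.2, S_udd = 141.6, S_ddd = 85.98
Terminal payoffs (S − K): max(232.2, 0) = 232.2, max(81.24, 0) = 81.24, max(-10.39, 0) = 0, max(-66.02, 0) = 0
Node uu (S = 274.4): V_uu = 1/1.12·[0.4909·232.1600 + 0.5091·81.2400] = 138.6857
Node ud (S = 166.6): V_ud = 1/1.12·[0.4909·81.2400 + 0.5091·0.0000] = 35.6084
Node dd (S = 101.1): V_dd = 1/1.12·[0.4909·0.0000 + 0.5091·0.0000] = 0.0000
Node u (S = 196): V_u = 1/1.12·[0.4909·138.6857 + 0.5091·35.6084] = 76.9732
Node d (S = 119): V_d = 1/1.12·[0.4909·35.6084 + 0.5091·0.0000] = 15.6076
Node 0 (S = 140): V_0 = 1/1.12·[0.4909·76.9732 + 0.5091·15.6076] = 40.8326

£40.83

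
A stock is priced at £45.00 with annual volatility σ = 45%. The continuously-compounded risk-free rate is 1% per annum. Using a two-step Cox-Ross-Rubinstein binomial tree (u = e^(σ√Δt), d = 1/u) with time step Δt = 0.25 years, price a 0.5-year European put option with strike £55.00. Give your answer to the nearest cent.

£12.86

CRR parameters: u = e^(σ√Δt) = e^(0.45·√0.25) = 1.2523, d = 1/u = 0.7985
Per-period rate: rΔt = 0.01·0.25 = 0.0025, so R = e^0.0025 = 1.0025
Risk-neutral probability p = (e^0.0025 − 0.7985)/(1.2523 − 0.7985) = 0.2040/0.4538 = 0.4495
Terminal stock prices: S_uu = 70.57, S_ud = 45, S_dd = 28.69
Terminal payoffs (K − S): max(-15.57, 0) = 0, max(10, 0) = 10, max(26.31, 0) = 26.31
Node u (S = 56.35): V_u = e^(−0.0025)·[0.4495·0.0000 + 0.5505·10.0000] = 5.4912
Node d (S = 35.93): V_d = e^(−0.0025)·[0.4495·10.0000 + 0.5505·26.3067] = 18.9294
Node 0 (S = 45): V_0 = e^(−0.0025)·[0.4495·5.4912 + 0.5505·18.9294] = 12.8568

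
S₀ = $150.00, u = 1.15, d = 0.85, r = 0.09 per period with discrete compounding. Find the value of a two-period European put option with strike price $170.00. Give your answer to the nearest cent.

$8.37

Risk-neutral probability p = (1 + 0.09 − 0.85)/(1.15 − 0.85) = 0.2400/0.3000 = 0.8000
Terminal stock prices: S_uu = 198.4, S_ud = 146.6, S_dd = 108.4
Terminal payoffs (K − S): max(-28.37, 0) = 0, max(23.38, 0) = 23.38, max(61.63, 0) = 61.63
Node u (S = 172.5): V_u = 1/1.09·[0.8000·0.0000 + 0.2000·23.3750] = 4.2890
Node d (S = 127.5): V_d = 1/1.09·[0.8000·23.3750 + 0.2000·61.6250] = 28.4633
Node 0 (S = 150): V_0 = 1/1.09·[0.8000·4.2890 + 0.2000·28.4633] = 8.3705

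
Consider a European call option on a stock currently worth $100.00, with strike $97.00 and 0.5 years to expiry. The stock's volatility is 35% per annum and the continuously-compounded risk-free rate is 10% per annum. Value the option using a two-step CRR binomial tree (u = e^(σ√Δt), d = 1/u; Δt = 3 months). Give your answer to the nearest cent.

CRR parameters: u = e^(σ√Δt) = e^(0.35·√0.25) = 1.1912, d = 1/u = 0.8395
Per-period rate: rΔt = 0.1·0.25 = 0.025, so R = e^0.025 = 1.0253
Risk-neutral probability p = (e^0.025 − 0.8395)/(1.1912 − 0.8395) = 0.1859/0.3518 = 0.5283
Terminal stock prices: S_uu = 141.9, S_ud = 100, S_dd = 70.47
Terminal payoffs (S − K): max(44.91, 0) = 44.91, max(3, 0) = 3, max(-26.53, 0) = 0
Node u (S = 119.1): V_u = e^(−0.025)·[0.5283·44.9068 + 0.4717·3.0000] = 24.5196
Node d (S = 83.95): V_d = e^(−0.025)·[0.5283·3.0000 + 0.4717·0.0000] = 1.5458
Node 0 (S = 100): V_0 = e^(−0.025)·[0.5283·24.5196 + 0.4717·1.5458] = 13.3455

$13.35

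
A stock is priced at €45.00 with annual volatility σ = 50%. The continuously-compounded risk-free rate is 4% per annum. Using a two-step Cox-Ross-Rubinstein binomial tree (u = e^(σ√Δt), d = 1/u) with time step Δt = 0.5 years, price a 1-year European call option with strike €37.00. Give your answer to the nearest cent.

CRR parameters: u = e^(σ√Δt) = e^(0.5·√0.5) = 1.4241, d = 1/u = 0.7022
Per-period rate: rΔt = 0.04·0.5 = 0.02, so R = e^0.02 = 1.0202
Risk-neutral probability p = (e^0.02 − 0.7022)/(1.4241 − 0.7022) = 0.3180/0.7219 = 0.4405
Terminal stock prices: S_uu = 91.27, S_ud = 45, S_dd = 22.19
Terminal payoffs (S − K): max(54.27, 0) = 54.27, max(8, 0) = 8, max(-14.81, 0) = 0
Node u (S = 64.09): V_u = e^(−0.02)·[0.4405·54.2652 + 0.5595·8.0000] = 27.8180
Node d (S = 31.6): V_d = e^(−0.02)·[0.4405·8.0000 + 0.5595·0.0000] = 3.4542
Node 0 (S = 45): V_0 = e^(−0.02)·[0.4405·27.8180 + 0.5595·3.4542] = 13.9057

€13.91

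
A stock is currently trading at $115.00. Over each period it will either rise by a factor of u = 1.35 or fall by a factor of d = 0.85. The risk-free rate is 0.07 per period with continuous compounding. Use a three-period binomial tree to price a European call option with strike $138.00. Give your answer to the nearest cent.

$21.09

Risk-neutral probability p = (e^0.07 − 0.85)/(1.35 − 0.85) = 0.2225/0.5000 = 0.4450
Terminal stock prices: S_uuu = 282.9, S_uud = 178.1, S_udd = 112.2, S_ddd = 70.62
Terminal payoffs (S − K): max(144.9, 0) = 144.9, max(40.15, 0) = 40.15, max(-25.83, 0) = 0, max(-67.38, 0) = 0
Node uu (S = 209.6): V_uu = e^(−0.07)·[0.4450·144.9431 + 0.5550·40.1494] = 80.9172
Node ud (S = 132): V_ud = e^(−0.07)·[0.4450·40.1494 + 0.5550·0.0000] = 16.6592
Node dd (S = 83.09): V_dd = e^(−0.07)·[0.4450·0.0000 + 0.5550·0.0000] = 0.0000
Node u (S = 155.2): V_u = e^(−0.07)·[0.4450·80.9172 + 0.5550·16.6592] = 42.1955
Node d (S = 97.75): V_d = e^(−0.07)·[0.4450·16.6592 + 0.5550·0.0000] = 6.9124
Node 0 (S = 115): V_0 = e^(−0.07)·[0.4450·42.1955 + 0.5550·6.9124] = 21.0851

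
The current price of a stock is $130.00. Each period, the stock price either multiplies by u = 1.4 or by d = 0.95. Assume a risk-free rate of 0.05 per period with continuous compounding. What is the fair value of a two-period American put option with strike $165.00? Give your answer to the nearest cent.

$35.00

Risk-neutral probability p = (e^0.05 − 0.95)/(1.4 − 0.95) = 0.1013/0.4500 = 0.2250
Terminal stock prices: S_uu = 254.8, S_ud = 172.9, S_dd = 117.3
Terminal payoffs (K − S): max(-89.8, 0) = 0, max(-7.9, 0) = 0, max(47.67, 0) = 47.67
Node u (S = 182): continuation = e^(−0.05)·[0.2250·0.0000 + 0.7750·0.0000] = 0.0000; exercise value = 0.0000 ≤ continuation, so V_u = 0.0000
Node d (S = 123.5): continuation = e^(−0.05)·[0.2250·0.0000 + 0.7750·47.6750] = 35.1440; exercise value = 41.5000 > continuation, so V_d = 41.5000 (exercise)
Node 0 (S = 130): continuation = e^(−0.05)·[0.2250·0.0000 + 0.7750·41.5000] = 30.5921; exercise value = 35.0000 > continuation, so V_0 = 35.0000 (exercise)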